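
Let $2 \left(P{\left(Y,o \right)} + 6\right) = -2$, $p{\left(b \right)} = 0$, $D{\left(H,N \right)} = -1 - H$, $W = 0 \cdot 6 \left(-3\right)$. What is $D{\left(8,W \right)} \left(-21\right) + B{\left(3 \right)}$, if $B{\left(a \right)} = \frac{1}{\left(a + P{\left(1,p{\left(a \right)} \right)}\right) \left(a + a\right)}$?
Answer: $\frac{4535}{24} \approx 188.96$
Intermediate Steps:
$W = 0$ ($W = 0 \left(-3\right) = 0$)
$P{\left(Y,o \right)} = -7$ ($P{\left(Y,o \right)} = -6 + \frac{1}{2} \left(-2\right) = -6 - 1 = -7$)
$B{\left(a \right)} = \frac{1}{2 a \left(-7 + a\right)}$ ($B{\left(a \right)} = \frac{1}{\left(a - 7\right) \left(a + a\right)} = \frac{1}{\left(-7 + a\right) 2 a} = \frac{1}{2 a \left(-7 + a\right)}$)
$D{\left(8,W \right)} \left(-21\right) + B{\left(3 \right)} = \left(-1 - 8\right) \left(-21\right) + \frac{1}{2 \cdot 3 \left(-7 + 3\right)} = \left(-1 - 8\right) \left(-21\right) + \frac{1}{2} \cdot \frac{1}{3} \frac{1}{-4} = \left(-9\right) \left(-21\right) + \frac{1}{2} \cdot \frac{1}{3} \left(- \frac{1}{4}\right) = 189 - \frac{1}{24} = \frac{4535}{24}$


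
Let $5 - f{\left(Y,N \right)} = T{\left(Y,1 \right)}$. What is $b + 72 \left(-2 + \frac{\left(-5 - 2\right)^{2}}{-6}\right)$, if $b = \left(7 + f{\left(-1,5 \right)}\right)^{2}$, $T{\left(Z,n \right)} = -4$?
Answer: $-476$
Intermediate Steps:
$f{\left(Y,N \right)} = 9$ ($f{\left(Y,N \right)} = 5 - -4 = 5 + 4 = 9$)
$b = 256$ ($b = \left(7 + 9\right)^{2} = 16^{2} = 256$)
$b + 72 \left(-2 + \frac{\left(-5 - 2\right)^{2}}{-6}\right) = 256 + 72 \left(-2 + \frac{\left(-5 - 2\right)^{2}}{-6}\right) = 256 + 72 \left(-2 - \frac{\left(-7\right)^{2}}{6}\right) = 256 + 72 \left(-2 - \frac{49}{6}\right) = 256 + 72 \left(- \frac{61}{6}\right) = 256 - 732 = -476$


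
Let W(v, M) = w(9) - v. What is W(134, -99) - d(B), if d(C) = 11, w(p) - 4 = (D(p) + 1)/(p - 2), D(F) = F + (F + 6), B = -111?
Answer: -962/7 ≈ -137.43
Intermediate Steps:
D(F) = 6 + 2*F (D(F) = F + (6 + F) = 6 + 2*F)
w(p) = 4 + (7 + 2*p)/(-2 + p) (w(p) = 4 + ((6 + 2*p) + 1)/(p - 2) = 4 + (7 + 2*p)/(-2 + p))
W(v, M) = 53/7 - v (W(v, M) = (-1 + 6*9)/(-2 + 9) - v = (-1 + 54)/7 - v = (⅐)*53 - v = 53/7 - v)
W(134, -99) - d(B) = (53/7 - 1*134) - 1*11 = (53/7 - 134) - 11 = -885/7 - 11 = -962/7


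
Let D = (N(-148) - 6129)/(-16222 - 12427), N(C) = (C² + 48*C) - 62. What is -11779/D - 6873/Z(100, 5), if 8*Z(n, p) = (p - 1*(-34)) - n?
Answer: 21058208087/525149 ≈ 40100.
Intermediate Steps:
N(C) = -62 + C² + 48*C
D = -8609/28649 (D = ((-62 + (-148)² + 48*(-148)) - 6129)/(-16222 - 12427) = ((-62 + 21904 - 7104) - 6129)/(-28649) = (14738 - 6129)*(-1/28649) = 8609*(-1/28649) = -8609/28649 ≈ -0.30050)
Z(n, p) = 17/4 - n/8 + p/8 (Z(n, p) = ((p - 1*(-34)) - n)/8 = ((p + 34) - n)/8 = ((34 + p) - n)/8 = (34 + p - n)/8 = 17/4 - n/8 + p/8)
-11779/D - 6873/Z(100, 5) = -11779/(-8609/28649) - 6873/(17/4 - ⅛*100 + (⅛)*5) = -11779*(-28649/8609) - 6873/(17/4 - 25/2 + 5/8) = 337456571/8609 - 6873/(-61/8) = 337456571/8609 - 6873*(-8/61) = 337456571/8609 + 54984/61 = 21058208087/525149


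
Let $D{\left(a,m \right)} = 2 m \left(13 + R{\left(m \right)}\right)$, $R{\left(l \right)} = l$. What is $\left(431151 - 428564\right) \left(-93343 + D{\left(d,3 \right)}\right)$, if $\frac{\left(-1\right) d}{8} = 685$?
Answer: $-241229989$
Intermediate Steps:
$d = -5480$ ($d = \left(-8\right) 685 = -5480$)
$D{\left(a,m \right)} = 2 m \left(13 + m\right)$
$\left(431151 - 428564\right) \left(-93343 + D{\left(d,3 \right)}\right) = \left(431151 - 428564\right) \left(-93343 + 2 \cdot 3 \left(13 + 3\right)\right) = 2587 \left(-93343 + 2 \cdot 3 \cdot 16\right) = 2587 \left(-93343 + 96\right) = 2587 \left(-93247\right) = -241229989$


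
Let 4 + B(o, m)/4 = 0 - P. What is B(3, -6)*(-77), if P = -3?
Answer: 308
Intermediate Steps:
B(o, m) = -4 (B(o, m) = -16 + 4*(0 - 1*(-3)) = -16 + 4*(0 + 3) = -16 + 4*3 = -16 + 12 = -4)
B(3, -6)*(-77) = -4*(-77) = 308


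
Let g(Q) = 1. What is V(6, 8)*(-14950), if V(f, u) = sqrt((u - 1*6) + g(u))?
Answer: -14950*sqrt(3) ≈ -25894.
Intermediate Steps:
V(f, u) = sqrt(-5 + u) (V(f, u) = sqrt((u - 1*6) + 1) = sqrt((u - 6) + 1) = sqrt((-6 + u) + 1) = sqrt(-5 + u))
V(6, 8)*(-14950) = sqrt(-5 + 8)*(-14950) = sqrt(3)*(-14950) = -14950*sqrt(3)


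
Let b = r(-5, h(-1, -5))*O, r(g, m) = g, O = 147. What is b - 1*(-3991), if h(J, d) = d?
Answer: 3256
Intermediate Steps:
b = -735 (b = -5*147 = -735)
b - 1*(-3991) = -735 - 1*(-3991) = -735 + 3991 = 3256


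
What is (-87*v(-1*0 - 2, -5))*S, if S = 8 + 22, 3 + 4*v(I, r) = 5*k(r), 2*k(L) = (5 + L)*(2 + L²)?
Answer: 3915/2 ≈ 1957.5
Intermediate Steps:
k(L) = (2 + L²)*(5 + L)/2 (k(L) = ((5 + L)*(2 + L²))/2 = ((2 + L²)*(5 + L))/2 = (2 + L²)*(5 + L)/2)
v(I, r) = 11/2 + 5*r/4 + 5*r³/8 + 25*r²/8 (v(I, r) = -¾ + (5*(5 + r + r³/2 + 5*r²/2))/4 = -¾ + (25 + 5*r + 5*r³/2 + 25*r²/2)/4 = -¾ + (25/4 + 5*r/4 + 5*r³/8 + 25*r²/8) = 11/2 + 5*r/4 + 5*r³/8 + 25*r²/8)
S = 30
(-87*v(-1*0 - 2, -5))*S = -87*(11/2 + (5/4)*(-5) + (5/8)*(-5)³ + (25/8)*(-5)²)*30 = -87*(11/2 - 25/4 + (5/8)*(-125) + (25/8)*25)*30 = -87*(11/2 - 25/4 - 625/8 + 625/8)*30 = -87*(-¾)*30 = (261/4)*30 = 3915/2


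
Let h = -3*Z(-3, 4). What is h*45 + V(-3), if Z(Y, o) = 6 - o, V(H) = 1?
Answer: -269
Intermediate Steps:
h = -6 (h = -3*(6 - 1*4) = -3*(6 - 4) = -3*2 = -6)
h*45 + V(-3) = -6*45 + 1 = -270 + 1 = -269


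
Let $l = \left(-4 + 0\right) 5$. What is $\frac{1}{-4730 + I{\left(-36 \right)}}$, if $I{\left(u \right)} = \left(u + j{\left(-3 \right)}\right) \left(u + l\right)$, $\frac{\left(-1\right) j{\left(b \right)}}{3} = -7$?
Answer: $- \frac{1}{3890} \approx -0.00025707$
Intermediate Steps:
$l = -20$ ($l = \left(-4\right) 5 = -20$)
$j{\left(b \right)} = 21$ ($j{\left(b \right)} = \left(-3\right) \left(-7\right) = 21$)
$I{\left(u \right)} = \left(-20 + u\right) \left(21 + u\right)$ ($I{\left(u \right)} = \left(u + 21\right) \left(u - 20\right) = \left(21 + u\right) \left(-20 + u\right) = \left(-20 + u\right) \left(21 + u\right)$)
$\frac{1}{-4730 + I{\left(-36 \right)}} = \frac{1}{-4730 - \left(456 - 1296\right)} = \frac{1}{-4730 - -840} = \frac{1}{-4730 + 840} = \frac{1}{-3890} = - \frac{1}{3890}$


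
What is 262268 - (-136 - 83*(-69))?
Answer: 256677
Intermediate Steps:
262268 - (-136 - 83*(-69)) = 262268 - (-136 + 5727) = 262268 - 1*5591 = 262268 - 5591 = 256677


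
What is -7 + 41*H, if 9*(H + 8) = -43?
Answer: -4778/9 ≈ -530.89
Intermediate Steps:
H = -115/9 (H = -8 + (1/9)*(-43) = -8 - 43/9 = -115/9 ≈ -12.778)
-7 + 41*H = -7 + 41*(-115/9) = -7 - 4715/9 = -4778/9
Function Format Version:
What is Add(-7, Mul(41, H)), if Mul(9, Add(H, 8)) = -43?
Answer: Rational(-4778, 9) ≈ -530.89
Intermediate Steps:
H = Rational(-115, 9) (H = Add(-8, Mul(Rational(1, 9), -43)) = Add(-8, Rational(-43, 9)) = Rational(-115, 9) ≈ -12.778)
Add(-7, Mul(41, H)) = Add(-7, Mul(41, Rational(-115, 9))) = Add(-7, Rational(-4715, 9)) = Rational(-4778, 9)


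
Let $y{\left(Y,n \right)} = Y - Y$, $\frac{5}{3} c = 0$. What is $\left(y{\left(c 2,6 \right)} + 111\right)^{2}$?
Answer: $12321$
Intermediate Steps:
$c = 0$ ($c = \frac{3}{5} \cdot 0 = 0$)
$y{\left(Y,n \right)} = 0$
$\left(y{\left(c 2,6 \right)} + 111\right)^{2} = \left(0 + 111\right)^{2} = 111^{2} = 12321$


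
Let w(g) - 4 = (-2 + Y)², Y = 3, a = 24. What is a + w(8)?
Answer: 29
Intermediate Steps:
w(g) = 5 (w(g) = 4 + (-2 + 3)² = 4 + 1² = 4 + 1 = 5)
a + w(8) = 24 + 5 = 29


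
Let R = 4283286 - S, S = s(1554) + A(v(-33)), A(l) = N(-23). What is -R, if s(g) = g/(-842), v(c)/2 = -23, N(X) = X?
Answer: -1803273866/421 ≈ -4.2833e+6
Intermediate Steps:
v(c) = -46 (v(c) = 2*(-23) = -46)
A(l) = -23
s(g) = -g/842 (s(g) = g*(-1/842) = -g/842)
S = -10460/421 (S = -1/842*1554 - 23 = -777/421 - 23 = -10460/421 ≈ -24.846)
R = 1803273866/421 (R = 4283286 - 1*(-10460/421) = 4283286 + 10460/421 = 1803273866/421 ≈ 4.2833e+6)
-R = -1*1803273866/421 = -1803273866/421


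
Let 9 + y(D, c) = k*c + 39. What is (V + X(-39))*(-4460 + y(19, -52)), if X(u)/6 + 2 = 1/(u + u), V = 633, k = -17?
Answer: -28623312/13 ≈ -2.2018e+6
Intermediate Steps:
y(D, c) = 30 - 17*c (y(D, c) = -9 + (-17*c + 39) = -9 + (39 - 17*c) = 30 - 17*c)
X(u) = -12 + 3/u (X(u) = -12 + 6/(u + u) = -12 + 6/((2*u)) = -12 + 6*(1/(2*u)) = -12 + 3/u)
(V + X(-39))*(-4460 + y(19, -52)) = (633 + (-12 + 3/(-39)))*(-4460 + (30 - 17*(-52))) = (633 + (-12 + 3*(-1/39)))*(-4460 + (30 + 884)) = (633 + (-12 - 1/13))*(-4460 + 914) = (633 - 157/13)*(-3546) = (8072/13)*(-3546) = -28623312/13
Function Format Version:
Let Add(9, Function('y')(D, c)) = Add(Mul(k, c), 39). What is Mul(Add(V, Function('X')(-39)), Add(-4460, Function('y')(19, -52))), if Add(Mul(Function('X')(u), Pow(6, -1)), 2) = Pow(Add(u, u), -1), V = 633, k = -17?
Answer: Rational(-28623312, 13) ≈ -2.2018e+6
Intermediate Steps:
Function('y')(D, c) = Add(30, Mul(-17, c)) (Function('y')(D, c) = Add(-9, Add(Mul(-17, c), 39)) = Add(-9, Add(39, Mul(-17, c))) = Add(30, Mul(-17, c)))
Function('X')(u) = Add(-12, Mul(3, Pow(u, -1))) (Function('X')(u) = Add(-12, Mul(6, Pow(Add(u, u), -1))) = Add(-12, Mul(6, Pow(Mul(2, u), -1))) = Add(-12, Mul(6, Mul(Rational(1, 2), Pow(u, -1)))) = Add(-12, Mul(3, Pow(u, -1))))
Mul(Add(V, Function('X')(-39)), Add(-4460, Function('y')(19, -52))) = Mul(Add(633, Add(-12, Mul(3, Pow(-39, -1)))), Add(-4460, Add(30, Mul(-17, -52)))) = Mul(Add(633, Add(-12, Mul(3, Rational(-1, 39)))), Add(-4460, Add(30, 884))) = Mul(Add(633, Add(-12, Rational(-1, 13))), Add(-4460, 914)) = Mul(Add(633, Rational(-157, 13)), -3546) = Mul(Rational(8072, 13), -3546) = Rational(-28623312, 13)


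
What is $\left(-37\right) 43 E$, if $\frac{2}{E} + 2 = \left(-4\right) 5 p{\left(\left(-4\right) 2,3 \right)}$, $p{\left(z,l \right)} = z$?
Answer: $- \frac{1591}{79} \approx -20.139$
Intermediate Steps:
$E = \frac{1}{79}$ ($E = \frac{2}{-2 + \left(-4\right) 5 \left(\left(-4\right) 2\right)} = \frac{2}{-2 - -160} = \frac{2}{-2 + 160} = \frac{2}{158} = 2 \cdot \frac{1}{158} = \frac{1}{79} \approx 0.012658$)
$\left(-37\right) 43 E = \left(-37\right) 43 \cdot \frac{1}{79} = \left(-1591\right) \frac{1}{79} = - \frac{1591}{79}$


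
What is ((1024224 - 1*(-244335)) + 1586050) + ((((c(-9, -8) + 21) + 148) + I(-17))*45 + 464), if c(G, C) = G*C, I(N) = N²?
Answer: 2878923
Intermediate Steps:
c(G, C) = C*G
((1024224 - 1*(-244335)) + 1586050) + ((((c(-9, -8) + 21) + 148) + I(-17))*45 + 464) = ((1024224 - 1*(-244335)) + 1586050) + ((((-8*(-9) + 21) + 148) + (-17)²)*45 + 464) = ((1024224 + 244335) + 1586050) + ((((72 + 21) + 148) + 289)*45 + 464) = (1268559 + 1586050) + (((93 + 148) + 289)*45 + 464) = 2854609 + ((241 + 289)*45 + 464) = 2854609 + (530*45 + 464) = 2854609 + (23850 + 464) = 2854609 + 24314 = 2878923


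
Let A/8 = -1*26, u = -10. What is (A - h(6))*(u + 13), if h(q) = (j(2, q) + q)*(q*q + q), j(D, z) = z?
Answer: -2136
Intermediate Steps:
A = -208 (A = 8*(-1*26) = 8*(-26) = -208)
h(q) = 2*q*(q + q**2) (h(q) = (q + q)*(q*q + q) = (2*q)*(q**2 + q) = (2*q)*(q + q**2) = 2*q*(q + q**2))
(A - h(6))*(u + 13) = (-208 - 2*6**2*(1 + 6))*(-10 + 13) = (-208 - 2*36*7)*3 = (-208 - 1*504)*3 = (-208 - 504)*3 = -712*3 = -2136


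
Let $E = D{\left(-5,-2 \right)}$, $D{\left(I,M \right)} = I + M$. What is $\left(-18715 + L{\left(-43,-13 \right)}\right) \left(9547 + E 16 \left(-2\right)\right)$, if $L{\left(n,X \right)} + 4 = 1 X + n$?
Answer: $-183450525$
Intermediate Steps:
$E = -7$ ($E = -5 - 2 = -7$)
$L{\left(n,X \right)} = -4 + X + n$ ($L{\left(n,X \right)} = -4 + \left(1 X + n\right) = -4 + \left(X + n\right) = -4 + X + n$)
$\left(-18715 + L{\left(-43,-13 \right)}\right) \left(9547 + E 16 \left(-2\right)\right) = \left(-18715 - 60\right) \left(9547 + \left(-7\right) 16 \left(-2\right)\right) = \left(-18715 - 60\right) \left(9547 - -224\right) = - 18775 \left(9547 + 224\right) = \left(-18775\right) 9771 = -183450525$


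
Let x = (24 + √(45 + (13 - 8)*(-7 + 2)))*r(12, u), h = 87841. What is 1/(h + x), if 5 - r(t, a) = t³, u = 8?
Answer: 46489/2101852541 + 3446*√5/2101852541 ≈ 2.5784e-5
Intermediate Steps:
r(t, a) = 5 - t³
x = -41352 - 3446*√5 (x = (24 + √(45 + (13 - 8)*(-7 + 2)))*(5 - 1*12³) = (24 + √(45 + 5*(-5)))*(5 - 1*1728) = (24 + √(45 - 25))*(5 - 1728) = (24 + √20)*(-1723) = (24 + 2*√5)*(-1723) = -41352 - 3446*√5 ≈ -49058.)
1/(h + x) = 1/(87841 + (-41352 - 3446*√5)) = 1/(46489 - 3446*√5)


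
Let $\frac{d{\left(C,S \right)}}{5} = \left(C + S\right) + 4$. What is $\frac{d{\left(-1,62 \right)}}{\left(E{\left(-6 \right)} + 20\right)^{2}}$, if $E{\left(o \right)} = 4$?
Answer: $\frac{325}{576} \approx 0.56424$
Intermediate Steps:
$d{\left(C,S \right)} = 20 + 5 C + 5 S$ ($d{\left(C,S \right)} = 5 \left(\left(C + S\right) + 4\right) = 5 \left(4 + C + S\right) = 20 + 5 C + 5 S$)
$\frac{d{\left(-1,62 \right)}}{\left(E{\left(-6 \right)} + 20\right)^{2}} = \frac{20 + 5 \left(-1\right) + 5 \cdot 62}{\left(4 + 20\right)^{2}} = \frac{20 - 5 + 310}{24^{2}} = \frac{325}{576}$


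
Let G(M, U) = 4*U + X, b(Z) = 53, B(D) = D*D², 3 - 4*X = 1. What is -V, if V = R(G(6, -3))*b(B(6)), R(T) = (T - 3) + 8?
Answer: 689/2 ≈ 344.50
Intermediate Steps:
X = ½ (X = ¾ - ¼*1 = ¾ - ¼ = ½ ≈ 0.50000)
B(D) = D³
G(M, U) = ½ + 4*U (G(M, U) = 4*U + ½ = ½ + 4*U)
R(T) = 5 + T (R(T) = (-3 + T) + 8 = 5 + T)
V = -689/2 (V = (5 + (½ + 4*(-3)))*53 = (5 + (½ - 12))*53 = (5 - 23/2)*53 = -13/2*53 = -689/2 ≈ -344.50)
-V = -1*(-689/2) = 689/2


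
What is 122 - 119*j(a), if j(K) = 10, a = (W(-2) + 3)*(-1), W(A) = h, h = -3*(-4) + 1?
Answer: -1068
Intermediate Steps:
h = 13 (h = 12 + 1 = 13)
W(A) = 13
a = -16 (a = (13 + 3)*(-1) = 16*(-1) = -16)
122 - 119*j(a) = 122 - 119*10 = 122 - 1190 = -1068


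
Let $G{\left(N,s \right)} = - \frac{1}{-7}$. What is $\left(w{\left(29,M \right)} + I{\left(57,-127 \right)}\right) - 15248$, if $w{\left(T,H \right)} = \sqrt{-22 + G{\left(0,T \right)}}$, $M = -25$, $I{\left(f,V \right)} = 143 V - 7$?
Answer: $-33416 + \frac{3 i \sqrt{119}}{7} \approx -33416.0 + 4.6752 i$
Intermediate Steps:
$I{\left(f,V \right)} = -7 + 143 V$
$G{\left(N,s \right)} = \frac{1}{7}$ ($G{\left(N,s \right)} = \left(-1\right) \left(- \frac{1}{7}\right) = \frac{1}{7}$)
$w{\left(T,H \right)} = \frac{3 i \sqrt{119}}{7}$ ($w{\left(T,H \right)} = \sqrt{-22 + \frac{1}{7}} = \sqrt{- \frac{153}{7}} = \frac{3 i \sqrt{119}}{7}$)
$\left(w{\left(29,M \right)} + I{\left(57,-127 \right)}\right) - 15248 = \left(\frac{3 i \sqrt{119}}{7} + \left(-7 + 143 \left(-127\right)\right)\right) - 15248 = \left(\frac{3 i \sqrt{119}}{7} - 18168\right) - 15248 = \left(-18168 + \frac{3 i \sqrt{119}}{7}\right) - 15248 = -33416 + \frac{3 i \sqrt{119}}{7}$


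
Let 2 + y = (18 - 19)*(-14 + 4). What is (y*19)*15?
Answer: 2280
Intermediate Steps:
y = 8 (y = -2 + (18 - 19)*(-14 + 4) = -2 - 1*(-10) = -2 + 10 = 8)
(y*19)*15 = (8*19)*15 = 152*15 = 2280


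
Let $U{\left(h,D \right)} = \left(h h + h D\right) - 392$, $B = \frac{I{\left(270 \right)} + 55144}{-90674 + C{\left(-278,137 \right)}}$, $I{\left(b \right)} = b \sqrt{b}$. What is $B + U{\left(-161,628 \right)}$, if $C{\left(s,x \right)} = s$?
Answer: $- \frac{859264544}{11369} - \frac{405 \sqrt{30}}{45476} \approx -75580.0$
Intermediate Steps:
$I{\left(b \right)} = b^{\frac{3}{2}}$
$B = - \frac{6893}{11369} - \frac{405 \sqrt{30}}{45476}$ ($B = \frac{270^{\frac{3}{2}} + 55144}{-90674 - 278} = \frac{810 \sqrt{30} + 55144}{-90952} = \left(55144 + 810 \sqrt{30}\right) \left(- \frac{1}{90952}\right) = - \frac{6893}{11369} - \frac{405 \sqrt{30}}{45476} \approx -0.65508$)
$U{\left(h,D \right)} = -392 + h^{2} + D h$ ($U{\left(h,D \right)} = \left(h^{2} + D h\right) - 392 = -392 + h^{2} + D h$)
$B + U{\left(-161,628 \right)} = \left(- \frac{6893}{11369} - \frac{405 \sqrt{30}}{45476}\right) + \left(-392 + \left(-161\right)^{2} + 628 \left(-161\right)\right) = \left(- \frac{6893}{11369} - \frac{405 \sqrt{30}}{45476}\right) - 75579 = - \frac{859264544}{11369} - \frac{405 \sqrt{30}}{45476}$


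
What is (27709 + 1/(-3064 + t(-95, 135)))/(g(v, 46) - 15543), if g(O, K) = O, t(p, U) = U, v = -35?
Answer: -40579830/22813981 ≈ -1.7787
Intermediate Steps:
(27709 + 1/(-3064 + t(-95, 135)))/(g(v, 46) - 15543) = (27709 + 1/(-3064 + 135))/(-35 - 15543) = (27709 + 1/(-2929))/(-15578) = (27709 - 1/2929)*(-1/15578) = (81159660/2929)*(-1/15578) = -40579830/22813981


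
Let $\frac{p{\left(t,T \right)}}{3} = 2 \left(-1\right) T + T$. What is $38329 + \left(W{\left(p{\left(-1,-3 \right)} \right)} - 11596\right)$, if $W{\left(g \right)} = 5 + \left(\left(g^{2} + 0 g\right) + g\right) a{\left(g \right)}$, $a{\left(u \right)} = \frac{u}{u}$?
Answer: $26828$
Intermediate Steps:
$a{\left(u \right)} = 1$
$p{\left(t,T \right)} = - 3 T$ ($p{\left(t,T \right)} = 3 \left(2 \left(-1\right) T + T\right) = 3 \left(- 2 T + T\right) = 3 \left(- T\right) = - 3 T$)
$W{\left(g \right)} = 5 + g + g^{2}$ ($W{\left(g \right)} = 5 + \left(\left(g^{2} + 0 g\right) + g\right) 1 = 5 + \left(\left(g^{2} + 0\right) + g\right) 1 = 5 + \left(g^{2} + g\right) 1 = 5 + \left(g + g^{2}\right) 1 = 5 + \left(g + g^{2}\right) = 5 + g + g^{2}$)
$38329 + \left(W{\left(p{\left(-1,-3 \right)} \right)} - 11596\right) = 38329 + \left(\left(5 - -9 + \left(\left(-3\right) \left(-3\right)\right)^{2}\right) - 11596\right) = 38329 + \left(\left(5 + 9 + 9^{2}\right) - 11596\right) = 38329 + \left(\left(5 + 9 + 81\right) - 11596\right) = 38329 + \left(95 - 11596\right) = 38329 - 11501 = 26828$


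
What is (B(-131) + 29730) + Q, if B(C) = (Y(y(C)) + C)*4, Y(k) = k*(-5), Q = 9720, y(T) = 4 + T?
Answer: 41466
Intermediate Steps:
Y(k) = -5*k
B(C) = -80 - 16*C (B(C) = (-5*(4 + C) + C)*4 = ((-20 - 5*C) + C)*4 = (-20 - 4*C)*4 = -80 - 16*C)
(B(-131) + 29730) + Q = ((-80 - 16*(-131)) + 29730) + 9720 = ((-80 + 2096) + 29730) + 9720 = (2016 + 29730) + 9720 = 31746 + 9720 = 41466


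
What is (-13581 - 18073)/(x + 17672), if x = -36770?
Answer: 15827/9549 ≈ 1.6575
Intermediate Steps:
(-13581 - 18073)/(x + 17672) = (-13581 - 18073)/(-36770 + 17672) = -31654/(-19098) = -31654*(-1/19098) = 15827/9549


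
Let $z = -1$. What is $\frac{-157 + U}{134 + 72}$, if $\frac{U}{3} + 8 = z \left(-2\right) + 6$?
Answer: $- \frac{157}{206} \approx -0.76214$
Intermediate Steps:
$U = 0$ ($U = -24 + 3 \left(\left(-1\right) \left(-2\right) + 6\right) = -24 + 3 \left(2 + 6\right) = -24 + 3 \cdot 8 = -24 + 24 = 0$)
$\frac{-157 + U}{134 + 72} = \frac{-157 + 0}{134 + 72} = \frac{1}{206} \left(-157\right) = - \frac{157}{206}$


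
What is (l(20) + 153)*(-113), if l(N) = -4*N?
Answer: -8249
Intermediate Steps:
(l(20) + 153)*(-113) = (-4*20 + 153)*(-113) = (-80 + 153)*(-113) = 73*(-113) = -8249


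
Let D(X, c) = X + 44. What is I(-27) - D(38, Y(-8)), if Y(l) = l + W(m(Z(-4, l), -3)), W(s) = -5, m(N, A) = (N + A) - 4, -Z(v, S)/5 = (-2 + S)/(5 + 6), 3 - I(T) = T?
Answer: -52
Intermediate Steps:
I(T) = 3 - T
Z(v, S) = 10/11 - 5*S/11 (Z(v, S) = -5*(-2 + S)/(5 + 6) = -5*(-2 + S)/11 = -5*(-2/11 + S/11) = 10/11 - 5*S/11)
m(N, A) = -4 + A + N (m(N, A) = (A + N) - 4 = -4 + A + N)
Y(l) = -5 + l (Y(l) = l - 5 = -5 + l)
D(X, c) = 44 + X
I(-27) - D(38, Y(-8)) = (3 - 1*(-27)) - (44 + 38) = (3 + 27) - 1*82 = 30 - 82 = -52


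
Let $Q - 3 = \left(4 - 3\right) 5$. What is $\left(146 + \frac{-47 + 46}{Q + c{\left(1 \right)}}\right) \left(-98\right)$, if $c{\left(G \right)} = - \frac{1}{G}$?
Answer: $-14294$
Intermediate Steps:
$Q = 8$ ($Q = 3 + \left(4 - 3\right) 5 = 3 + 1 \cdot 5 = 3 + 5 = 8$)
$\left(146 + \frac{-47 + 46}{Q + c{\left(1 \right)}}\right) \left(-98\right) = \left(146 + \frac{-47 + 46}{8 - 1^{-1}}\right) \left(-98\right) = \left(146 - \frac{1}{8 - 1}\right) \left(-98\right) = \left(146 - \frac{1}{7}\right) \left(-98\right) = \frac{1021}{7} \left(-98\right) = -14294$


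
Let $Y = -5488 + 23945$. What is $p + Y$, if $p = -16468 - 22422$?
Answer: $-20433$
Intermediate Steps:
$p = -38890$ ($p = -16468 - 22422 = -38890$)
$Y = 18457$
$p + Y = -38890 + 18457 = -20433$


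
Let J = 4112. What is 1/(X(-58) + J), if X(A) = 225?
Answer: 1/4337 ≈ 0.00023057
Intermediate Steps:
1/(X(-58) + J) = 1/(225 + 4112) = 1/4337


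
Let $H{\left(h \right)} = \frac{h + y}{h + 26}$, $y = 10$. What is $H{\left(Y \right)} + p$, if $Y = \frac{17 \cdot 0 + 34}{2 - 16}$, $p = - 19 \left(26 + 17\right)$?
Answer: $- \frac{134752}{165} \approx -816.68$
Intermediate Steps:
$p = -817$ ($p = \left(-19\right) 43 = -817$)
$Y = - \frac{17}{7}$ ($Y = \frac{0 + 34}{-14} = 34 \left(- \frac{1}{14}\right) = - \frac{17}{7} \approx -2.4286$)
$H{\left(h \right)} = \frac{10 + h}{26 + h}$ ($H{\left(h \right)} = \frac{h + 10}{h + 26} = \frac{10 + h}{26 + h}$)
$H{\left(Y \right)} + p = \frac{10 - \frac{17}{7}}{26 - \frac{17}{7}} - 817 = \frac{1}{\frac{165}{7}} \cdot \frac{53}{7} - 817 = \frac{7}{165} \cdot \frac{53}{7} - 817 = \frac{53}{165} - 817 = - \frac{134752}{165}$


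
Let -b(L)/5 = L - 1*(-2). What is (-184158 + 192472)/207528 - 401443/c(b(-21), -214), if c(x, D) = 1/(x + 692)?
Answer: -32782745848567/103764 ≈ -3.1594e+8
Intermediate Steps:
b(L) = -10 - 5*L (b(L) = -5*(L - 1*(-2)) = -5*(L + 2) = -5*(2 + L) = -10 - 5*L)
c(x, D) = 1/(692 + x)
(-184158 + 192472)/207528 - 401443/c(b(-21), -214) = (-184158 + 192472)/207528 - (273784126 + 42151515) = 8314*(1/207528) - 401443/(1/(692 + (-10 + 105))) = 4157/103764 - 401443/(1/(692 + 95)) = 4157/103764 - 401443/(1/787) = 4157/103764 - 401443/1/787 = 4157/103764 - 401443*787 = 4157/103764 - 315935641 = -32782745848567/103764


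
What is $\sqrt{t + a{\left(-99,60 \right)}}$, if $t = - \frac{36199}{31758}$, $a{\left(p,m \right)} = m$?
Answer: $\frac{\sqrt{59364625998}}{31758} \approx 7.672$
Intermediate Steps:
$t = - \frac{36199}{31758}$ ($t = \left(-36199\right) \frac{1}{31758} = - \frac{36199}{31758} \approx -1.1398$)
$\sqrt{t + a{\left(-99,60 \right)}} = \sqrt{- \frac{36199}{31758} + 60} = \sqrt{\frac{1869281}{31758}} = \frac{\sqrt{59364625998}}{31758}$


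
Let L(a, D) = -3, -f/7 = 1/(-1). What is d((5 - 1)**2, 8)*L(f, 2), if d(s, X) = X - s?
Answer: 24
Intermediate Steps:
f = 7 (f = -7/(-1) = -7*(-1) = 7)
d((5 - 1)**2, 8)*L(f, 2) = (8 - (5 - 1)**2)*(-3) = (8 - 1*4**2)*(-3) = (8 - 1*16)*(-3) = (8 - 16)*(-3) = -8*(-3) = 24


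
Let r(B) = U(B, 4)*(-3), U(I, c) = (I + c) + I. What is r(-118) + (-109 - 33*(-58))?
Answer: 2501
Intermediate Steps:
U(I, c) = c + 2*I
r(B) = -12 - 6*B (r(B) = (4 + 2*B)*(-3) = -12 - 6*B)
r(-118) + (-109 - 33*(-58)) = (-12 - 6*(-118)) + (-109 - 33*(-58)) = (-12 + 708) + (-109 + 1914) = 696 + 1805 = 2501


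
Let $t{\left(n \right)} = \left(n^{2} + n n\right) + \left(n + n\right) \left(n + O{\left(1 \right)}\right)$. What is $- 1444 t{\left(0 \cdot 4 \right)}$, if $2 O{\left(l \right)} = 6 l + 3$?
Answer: $0$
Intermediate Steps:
$O{\left(l \right)} = \frac{3}{2} + 3 l$ ($O{\left(l \right)} = \frac{6 l + 3}{2} = \frac{3 + 6 l}{2} = \frac{3}{2} + 3 l$)
$t{\left(n \right)} = 2 n^{2} + 2 n \left(\frac{9}{2} + n\right)$ ($t{\left(n \right)} = \left(n^{2} + n n\right) + \left(n + n\right) \left(n + \left(\frac{3}{2} + 3 \cdot 1\right)\right) = \left(n^{2} + n^{2}\right) + 2 n \left(n + \left(\frac{3}{2} + 3\right)\right) = 2 n^{2} + 2 n \left(n + \frac{9}{2}\right) = 2 n^{2} + 2 n \left(\frac{9}{2} + n\right)$)
$- 1444 t{\left(0 \cdot 4 \right)} = - 1444 \cdot 0 \cdot 4 \left(9 + 4 \cdot 0 \cdot 4\right) = - 1444 \cdot 0 \left(9 + 4 \cdot 0\right) = - 1444 \cdot 0 \left(9 + 0\right) = - 1444 \cdot 0 \cdot 9 = \left(-1444\right) 0 = 0$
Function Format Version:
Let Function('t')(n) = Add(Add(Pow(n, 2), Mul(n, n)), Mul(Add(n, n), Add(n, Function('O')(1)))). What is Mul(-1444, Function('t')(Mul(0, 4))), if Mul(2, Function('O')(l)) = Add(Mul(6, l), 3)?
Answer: 0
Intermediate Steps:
Function('O')(l) = Add(Rational(3, 2), Mul(3, l)) (Function('O')(l) = Mul(Rational(1, 2), Add(Mul(6, l), 3)) = Mul(Rational(1, 2), Add(3, Mul(6, l))) = Add(Rational(3, 2), Mul(3, l)))
Function('t')(n) = Add(Mul(2, Pow(n, 2)), Mul(2, n, Add(Rational(9, 2), n))) (Function('t')(n) = Add(Add(Pow(n, 2), Mul(n, n)), Mul(Add(n, n), Add(n, Add(Rational(3, 2), Mul(3, 1))))) = Add(Add(Pow(n, 2), Pow(n, 2)), Mul(Mul(2, n), Add(n, Add(Rational(3, 2), 3)))) = Add(Mul(2, Pow(n, 2)), Mul(Mul(2, n), Add(n, Rational(9, 2)))) = Add(Mul(2, Pow(n, 2)), Mul(Mul(2, n), Add(Rational(9, 2), n))) = Add(Mul(2, Pow(n, 2)), Mul(2, n, Add(Rational(9, 2), n))))
Mul(-1444, Function('t')(Mul(0, 4))) = Mul(-1444, Mul(Mul(0, 4), Add(9, Mul(4, Mul(0, 4))))) = Mul(-1444, Mul(0, Add(9, Mul(4, 0)))) = Mul(-1444, Mul(0, Add(9, 0))) = Mul(-1444, Mul(0, 9)) = Mul(-1444, 0) = 0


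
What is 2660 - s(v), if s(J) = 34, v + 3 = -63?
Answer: 2626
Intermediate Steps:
v = -66 (v = -3 - 63 = -66)
2660 - s(v) = 2660 - 1*34 = 2660 - 34 = 2626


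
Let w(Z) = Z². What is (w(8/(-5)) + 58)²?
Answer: 2292196/625 ≈ 3667.5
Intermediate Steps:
(w(8/(-5)) + 58)² = ((8/(-5))² + 58)² = ((8*(-⅕))² + 58)² = ((-8/5)² + 58)² = (64/25 + 58)² = (1514/25)² = 2292196/625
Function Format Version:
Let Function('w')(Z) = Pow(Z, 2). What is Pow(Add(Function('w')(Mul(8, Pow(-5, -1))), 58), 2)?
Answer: Rational(2292196, 625) ≈ 3667.5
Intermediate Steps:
Pow(Add(Function('w')(Mul(8, Pow(-5, -1))), 58), 2) = Pow(Add(Pow(Mul(8, Pow(-5, -1)), 2), 58), 2) = Pow(Add(Pow(Mul(8, Rational(-1, 5)), 2), 58), 2) = Pow(Add(Pow(Rational(-8, 5), 2), 58), 2) = Pow(Add(Rational(64, 25), 58), 2) = Pow(Rational(1514, 25), 2) = Rational(2292196, 625)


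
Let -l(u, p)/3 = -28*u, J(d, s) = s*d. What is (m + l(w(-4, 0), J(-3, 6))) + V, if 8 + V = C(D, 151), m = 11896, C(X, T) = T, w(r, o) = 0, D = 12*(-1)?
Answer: 12039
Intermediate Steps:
D = -12
J(d, s) = d*s
l(u, p) = 84*u (l(u, p) = -(-84)*u = 84*u)
V = 143 (V = -8 + 151 = 143)
(m + l(w(-4, 0), J(-3, 6))) + V = (11896 + 84*0) + 143 = (11896 + 0) + 143 = 11896 + 143 = 12039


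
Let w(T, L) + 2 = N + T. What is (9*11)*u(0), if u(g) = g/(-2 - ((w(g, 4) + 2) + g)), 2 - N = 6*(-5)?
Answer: 0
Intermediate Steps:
N = 32 (N = 2 - 6*(-5) = 2 - 1*(-30) = 2 + 30 = 32)
w(T, L) = 30 + T (w(T, L) = -2 + (32 + T) = 30 + T)
u(g) = g/(-34 - 2*g) (u(g) = g/(-2 - (((30 + g) + 2) + g)) = g/(-2 - ((32 + g) + g)) = g/(-2 - (32 + 2*g)) = g/(-2 + (-32 - 2*g)) = g/(-34 - 2*g))
(9*11)*u(0) = (9*11)*(-1*0/(34 + 2*0)) = 99*(-1*0/(34 + 0)) = 99*(-1*0/34) = 99*(-1*0*1/34) = 99*0 = 0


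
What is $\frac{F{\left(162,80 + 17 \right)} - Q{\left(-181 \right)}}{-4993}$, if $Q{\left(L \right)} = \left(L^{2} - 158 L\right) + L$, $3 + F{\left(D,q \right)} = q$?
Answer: $\frac{61084}{4993} \approx 12.234$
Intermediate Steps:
$F{\left(D,q \right)} = -3 + q$
$Q{\left(L \right)} = L^{2} - 157 L$
$\frac{F{\left(162,80 + 17 \right)} - Q{\left(-181 \right)}}{-4993} = \frac{\left(-3 + \left(80 + 17\right)\right) - - 181 \left(-157 - 181\right)}{-4993} = \left(\left(-3 + 97\right) - \left(-181\right) \left(-338\right)\right) \left(- \frac{1}{4993}\right) = \left(94 - 61178\right) \left(- \frac{1}{4993}\right) = \left(-61084\right) \left(- \frac{1}{4993}\right) = \frac{61084}{4993}$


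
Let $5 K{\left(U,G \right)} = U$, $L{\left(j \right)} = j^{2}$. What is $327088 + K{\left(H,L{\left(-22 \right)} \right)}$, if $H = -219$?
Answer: $\frac{1635221}{5} \approx 3.2704 \cdot 10^{5}$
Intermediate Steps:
$K{\left(U,G \right)} = \frac{U}{5}$
$327088 + K{\left(H,L{\left(-22 \right)} \right)} = 327088 + \frac{1}{5} \left(-219\right) = 327088 - \frac{219}{5} = \frac{1635221}{5}$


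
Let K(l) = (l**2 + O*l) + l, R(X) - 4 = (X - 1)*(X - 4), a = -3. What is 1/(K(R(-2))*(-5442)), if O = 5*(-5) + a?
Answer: 1/598620 ≈ 1.6705e-6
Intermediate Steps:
R(X) = 4 + (-1 + X)*(-4 + X) (R(X) = 4 + (X - 1)*(X - 4) = 4 + (-1 + X)*(-4 + X))
O = -28 (O = 5*(-5) - 3 = -25 - 3 = -28)
K(l) = l**2 - 27*l (K(l) = (l**2 - 28*l) + l = l**2 - 27*l)
1/(K(R(-2))*(-5442)) = 1/(((8 + (-2)**2 - 5*(-2))*(-27 + (8 + (-2)**2 - 5*(-2))))*(-5442)) = 1/(((8 + 4 + 10)*(-27 + (8 + 4 + 10)))*(-5442)) = 1/((22*(-27 + 22))*(-5442)) = 1/((22*(-5))*(-5442)) = 1/(-110*(-5442)) = 1/598620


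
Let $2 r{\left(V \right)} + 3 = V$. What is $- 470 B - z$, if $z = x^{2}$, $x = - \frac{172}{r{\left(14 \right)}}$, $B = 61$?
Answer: $- \frac{3587406}{121} \approx -29648.0$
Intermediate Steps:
$r{\left(V \right)} = - \frac{3}{2} + \frac{V}{2}$
$x = - \frac{344}{11}$ ($x = - \frac{172}{- \frac{3}{2} + \frac{1}{2} \cdot 14} = - \frac{172}{- \frac{3}{2} + 7} = - \frac{172}{\frac{11}{2}} = \left(-172\right) \frac{2}{11} = - \frac{344}{11} \approx -31.273$)
$z = \frac{118336}{121}$ ($z = \left(- \frac{344}{11}\right)^{2} = \frac{118336}{121} \approx 977.98$)
$- 470 B - z = \left(-470\right) 61 - \frac{118336}{121} = -28670 - \frac{118336}{121} = - \frac{3587406}{121}$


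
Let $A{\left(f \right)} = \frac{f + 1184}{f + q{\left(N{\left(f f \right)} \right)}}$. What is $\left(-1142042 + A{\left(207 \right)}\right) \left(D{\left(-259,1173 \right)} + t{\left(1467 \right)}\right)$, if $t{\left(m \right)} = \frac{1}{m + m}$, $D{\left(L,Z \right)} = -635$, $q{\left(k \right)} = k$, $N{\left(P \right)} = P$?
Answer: $\frac{7047027940837733}{9717408} \approx 7.252 \cdot 10^{8}$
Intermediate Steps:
$t{\left(m \right)} = \frac{1}{2 m}$
$A{\left(f \right)} = \frac{1184 + f}{f + f^{2}}$ ($A{\left(f \right)} = \frac{f + 1184}{f + f f} = \frac{1184 + f}{f + f^{2}}$)
$\left(-1142042 + A{\left(207 \right)}\right) \left(D{\left(-259,1173 \right)} + t{\left(1467 \right)}\right) = \left(-1142042 + \frac{1184 + 207}{207 \left(1 + 207\right)}\right) \left(-635 + \frac{1}{2 \cdot 1467}\right) = \left(-1142042 + \frac{1}{207} \cdot \frac{1}{208} \cdot 1391\right) \left(-635 + \frac{1}{2} \cdot \frac{1}{1467}\right) = \left(-1142042 + \frac{1}{207} \cdot \frac{1}{208} \cdot 1391\right) \left(-635 + \frac{1}{2934}\right) = \left(-1142042 + \frac{107}{3312}\right) \left(- \frac{1863089}{2934}\right) = \left(- \frac{3782442997}{3312}\right) \left(- \frac{1863089}{2934}\right) = \frac{7047027940837733}{9717408}$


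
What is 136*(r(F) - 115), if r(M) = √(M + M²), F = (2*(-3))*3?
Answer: -15640 + 408*√34 ≈ -13261.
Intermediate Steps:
F = -18 (F = -6*3 = -18)
136*(r(F) - 115) = 136*(√(-18*(1 - 18)) - 115) = 136*(√(-18*(-17)) - 115) = 136*(√306 - 115) = 136*(3*√34 - 115) = 136*(-115 + 3*√34) = -15640 + 408*√34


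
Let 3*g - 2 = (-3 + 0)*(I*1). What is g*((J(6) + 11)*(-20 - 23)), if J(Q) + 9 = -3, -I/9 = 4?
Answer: 4730/3 ≈ 1576.7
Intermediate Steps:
I = -36 (I = -9*4 = -36)
J(Q) = -12 (J(Q) = -9 - 3 = -12)
g = 110/3 (g = 2/3 + ((-3 + 0)*(-36*1))/3 = 2/3 + (-3*(-36))/3 = 2/3 + (1/3)*108 = 2/3 + 36 = 110/3 ≈ 36.667)
g*((J(6) + 11)*(-20 - 23)) = 110*((-12 + 11)*(-20 - 23))/3 = 110*(-1*(-43))/3 = (110/3)*43 = 4730/3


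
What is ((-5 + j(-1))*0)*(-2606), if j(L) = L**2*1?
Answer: 0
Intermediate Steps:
j(L) = L**2
((-5 + j(-1))*0)*(-2606) = ((-5 + (-1)**2)*0)*(-2606) = ((-5 + 1)*0)*(-2606) = -4*0*(-2606) = 0*(-2606) = 0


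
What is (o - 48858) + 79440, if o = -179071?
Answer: -148489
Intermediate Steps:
(o - 48858) + 79440 = (-179071 - 48858) + 79440 = -227929 + 79440 = -148489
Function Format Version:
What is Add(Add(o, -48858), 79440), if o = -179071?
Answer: -148489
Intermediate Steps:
Add(Add(o, -48858), 79440) = Add(Add(-179071, -48858), 79440) = Add(-227929, 79440) = -148489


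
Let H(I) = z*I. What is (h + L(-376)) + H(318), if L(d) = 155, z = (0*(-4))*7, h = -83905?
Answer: -83750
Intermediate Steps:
z = 0 (z = 0*7 = 0)
H(I) = 0 (H(I) = 0*I = 0)
(h + L(-376)) + H(318) = (-83905 + 155) + 0 = -83750 + 0 = -83750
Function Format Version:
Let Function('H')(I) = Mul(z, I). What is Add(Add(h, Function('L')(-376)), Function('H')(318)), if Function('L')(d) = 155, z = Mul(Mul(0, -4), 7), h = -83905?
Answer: -83750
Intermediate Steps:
z = 0 (z = Mul(0, 7) = 0)
Function('H')(I) = 0 (Function('H')(I) = Mul(0, I) = 0)
Add(Add(h, Function('L')(-376)), Function('H')(318)) = Add(Add(-83905, 155), 0) = Add(-83750, 0) = -83750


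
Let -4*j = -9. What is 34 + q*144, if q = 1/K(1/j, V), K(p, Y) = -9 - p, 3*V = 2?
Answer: 1594/85 ≈ 18.753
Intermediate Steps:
V = 2/3 (V = (1/3)*2 = 2/3 ≈ 0.66667)
j = 9/4 (j = -1/4*(-9) = 9/4 ≈ 2.2500)
q = -9/85 (q = 1/(-9 - 1/9/4) = 1/(-9 - 1*4/9) = 1/(-9 - 4/9) = 1/(-85/9) = -9/85 ≈ -0.10588)
34 + q*144 = 34 - 9/85*144 = 34 - 1296/85 = 1594/85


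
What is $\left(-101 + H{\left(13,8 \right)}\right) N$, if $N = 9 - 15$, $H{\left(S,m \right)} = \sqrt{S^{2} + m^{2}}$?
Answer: $606 - 6 \sqrt{233} \approx 514.41$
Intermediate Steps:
$N = -6$ ($N = 9 - 15 = -6$)
$\left(-101 + H{\left(13,8 \right)}\right) N = \left(-101 + \sqrt{13^{2} + 8^{2}}\right) \left(-6\right) = \left(-101 + \sqrt{169 + 64}\right) \left(-6\right) = \left(-101 + \sqrt{233}\right) \left(-6\right) = 606 - 6 \sqrt{233}$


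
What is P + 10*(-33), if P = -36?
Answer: -366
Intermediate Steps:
P + 10*(-33) = -36 + 10*(-33) = -36 - 330 = -366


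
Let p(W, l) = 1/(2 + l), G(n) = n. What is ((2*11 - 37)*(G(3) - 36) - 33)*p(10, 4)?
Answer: 77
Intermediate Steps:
((2*11 - 37)*(G(3) - 36) - 33)*p(10, 4) = ((2*11 - 37)*(3 - 36) - 33)/(2 + 4) = ((22 - 37)*(-33) - 33)/6 = (-15*(-33) - 33)*(1/6) = (495 - 33)*(1/6) = 462*(1/6) = 77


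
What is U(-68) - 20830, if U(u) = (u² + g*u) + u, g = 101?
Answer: -23142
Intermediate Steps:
U(u) = u² + 102*u (U(u) = (u² + 101*u) + u = u² + 102*u)
U(-68) - 20830 = -68*(102 - 68) - 20830 = -68*34 - 20830 = -2312 - 20830 = -23142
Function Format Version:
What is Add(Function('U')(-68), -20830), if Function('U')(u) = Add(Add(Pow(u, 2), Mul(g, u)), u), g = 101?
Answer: -23142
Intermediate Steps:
Function('U')(u) = Add(Pow(u, 2), Mul(102, u)) (Function('U')(u) = Add(Add(Pow(u, 2), Mul(101, u)), u) = Add(Pow(u, 2), Mul(102, u)))
Add(Function('U')(-68), -20830) = Add(Mul(-68, Add(102, -68)), -20830) = Add(Mul(-68, 34), -20830) = Add(-2312, -20830) = -23142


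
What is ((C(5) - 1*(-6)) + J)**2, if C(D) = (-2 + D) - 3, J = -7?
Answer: 1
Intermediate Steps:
C(D) = -5 + D
((C(5) - 1*(-6)) + J)**2 = (((-5 + 5) - 1*(-6)) - 7)**2 = ((0 + 6) - 7)**2 = (6 - 7)**2 = (-1)**2 = 1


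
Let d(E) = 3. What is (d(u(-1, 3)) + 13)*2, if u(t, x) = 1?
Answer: 32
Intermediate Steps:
(d(u(-1, 3)) + 13)*2 = (3 + 13)*2 = 16*2 = 32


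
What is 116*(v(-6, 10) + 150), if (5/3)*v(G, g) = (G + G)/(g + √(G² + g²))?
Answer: 17632 - 232*√34/5 ≈ 17361.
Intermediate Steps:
v(G, g) = 6*G/(5*(g + √(G² + g²))) (v(G, g) = 3*((G + G)/(g + √(G² + g²)))/5 = 3*((2*G)/(g + √(G² + g²)))/5 = 3*(2*G/(g + √(G² + g²)))/5 = 6*G/(5*(g + √(G² + g²))))
116*(v(-6, 10) + 150) = 116*((6/5)*(-6)/(10 + √((-6)² + 10²)) + 150) = 116*((6/5)*(-6)/(10 + √(36 + 100)) + 150) = 116*((6/5)*(-6)/(10 + √136) + 150) = 116*((6/5)*(-6)/(10 + 2*√34) + 150) = 116*(-36/(5*(10 + 2*√34)) + 150) = 116*(150 - 36/(5*(10 + 2*√34))) = 17400 - 4176/(5*(10 + 2*√34))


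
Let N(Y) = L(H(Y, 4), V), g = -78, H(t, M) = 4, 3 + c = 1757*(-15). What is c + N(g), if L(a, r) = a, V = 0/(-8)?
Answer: -26354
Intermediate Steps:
c = -26358 (c = -3 + 1757*(-15) = -3 - 26355 = -26358)
V = 0 (V = 0*(-⅛) = 0)
N(Y) = 4
c + N(g) = -26358 + 4 = -26354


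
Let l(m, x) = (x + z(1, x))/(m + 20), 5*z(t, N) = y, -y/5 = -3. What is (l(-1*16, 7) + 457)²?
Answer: 844561/4 ≈ 2.1114e+5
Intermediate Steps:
y = 15 (y = -5*(-3) = 15)
z(t, N) = 3 (z(t, N) = (⅕)*15 = 3)
l(m, x) = (3 + x)/(20 + m) (l(m, x) = (x + 3)/(m + 20) = (3 + x)/(20 + m))
(l(-1*16, 7) + 457)² = ((3 + 7)/(20 - 1*16) + 457)² = (10/(20 - 16) + 457)² = (10/4 + 457)² = ((¼)*10 + 457)² = (5/2 + 457)² = (919/2)² = 844561/4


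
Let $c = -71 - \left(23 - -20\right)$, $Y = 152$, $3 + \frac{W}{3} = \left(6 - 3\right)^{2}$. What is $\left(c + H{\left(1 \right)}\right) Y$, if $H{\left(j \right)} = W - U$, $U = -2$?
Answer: $-14288$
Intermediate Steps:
$W = 18$ ($W = -9 + 3 \left(6 - 3\right)^{2} = -9 + 3 \cdot 3^{2} = -9 + 3 \cdot 9 = -9 + 27 = 18$)
$H{\left(j \right)} = 20$ ($H{\left(j \right)} = 18 - -2 = 18 + 2 = 20$)
$c = -114$ ($c = -71 - \left(23 + 20\right) = -71 - 43 = -114$)
$\left(c + H{\left(1 \right)}\right) Y = \left(-114 + 20\right) 152 = \left(-94\right) 152 = -14288$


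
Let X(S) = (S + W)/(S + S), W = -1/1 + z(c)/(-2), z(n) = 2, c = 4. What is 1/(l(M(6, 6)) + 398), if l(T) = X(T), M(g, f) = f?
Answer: 3/1195 ≈ 0.0025105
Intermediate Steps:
W = -2 (W = -1/1 + 2/(-2) = -1*1 + 2*(-½) = -1 - 1 = -2)
X(S) = (-2 + S)/(2*S) (X(S) = (S - 2)/(S + S) = (-2 + S)/((2*S)) = (-2 + S)*(1/(2*S)) = (-2 + S)/(2*S))
l(T) = (-2 + T)/(2*T)
1/(l(M(6, 6)) + 398) = 1/((½)*(-2 + 6)/6 + 398) = 1/((½)*(⅙)*4 + 398) = 1/(⅓ + 398) = 1/(1195/3) = 3/1195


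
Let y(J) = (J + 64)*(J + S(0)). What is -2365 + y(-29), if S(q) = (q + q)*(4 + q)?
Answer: -3380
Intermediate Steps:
S(q) = 2*q*(4 + q) (S(q) = (2*q)*(4 + q) = 2*q*(4 + q))
y(J) = J*(64 + J) (y(J) = (J + 64)*(J + 2*0*(4 + 0)) = (64 + J)*(J + 2*0*4) = (64 + J)*(J + 0) = (64 + J)*J = J*(64 + J))
-2365 + y(-29) = -2365 - 29*(64 - 29) = -2365 - 29*35 = -2365 - 1015 = -3380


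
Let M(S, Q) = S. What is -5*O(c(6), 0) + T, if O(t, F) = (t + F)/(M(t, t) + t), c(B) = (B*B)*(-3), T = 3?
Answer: ½ ≈ 0.50000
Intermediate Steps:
c(B) = -3*B² (c(B) = B²*(-3) = -3*B²)
O(t, F) = (F + t)/(2*t) (O(t, F) = (t + F)/(t + t) = (F + t)/((2*t)) = (F + t)*(1/(2*t)) = (F + t)/(2*t))
-5*O(c(6), 0) + T = -5*(0 - 3*6²)/(2*((-3*6²))) + 3 = -5*(0 - 3*36)/(2*((-3*36))) + 3 = -5*(0 - 108)/(2*(-108)) + 3 = -5*(-1)*(-108)/(2*108) + 3 = -5*½ + 3 = -5/2 + 3 = ½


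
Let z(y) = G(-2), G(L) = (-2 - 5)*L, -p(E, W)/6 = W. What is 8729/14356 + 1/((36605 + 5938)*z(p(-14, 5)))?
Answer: 2599512107/4275231156 ≈ 0.60804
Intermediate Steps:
p(E, W) = -6*W
G(L) = -7*L
z(y) = 14 (z(y) = -7*(-2) = 14)
8729/14356 + 1/((36605 + 5938)*z(p(-14, 5))) = 8729/14356 + 1/((36605 + 5938)*14) = 8729*(1/14356) + (1/14)/42543 = 8729/14356 + (1/42543)*(1/14) = 8729/14356 + 1/595602 = 2599512107/4275231156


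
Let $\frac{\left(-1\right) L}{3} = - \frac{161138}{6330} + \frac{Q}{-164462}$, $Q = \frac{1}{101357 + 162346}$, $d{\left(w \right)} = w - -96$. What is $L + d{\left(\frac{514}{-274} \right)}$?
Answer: $\frac{356236547798967171}{2089452053958170} \approx 170.49$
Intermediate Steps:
$d{\left(w \right)} = 96 + w$ ($d{\left(w \right)} = w + 96 = 96 + w$)
$Q = \frac{1}{263703} \approx 3.7921 \cdot 10^{-6}$
$L = \frac{1164735617916133}{15251474846410}$ ($L = - 3 \left(- \frac{161138}{6330} + \frac{1}{263703 \left(-164462\right)}\right) = - 3 \left(\left(-161138\right) \frac{1}{6330} + \frac{1}{263703} \left(- \frac{1}{164462}\right)\right) = - 3 \left(- \frac{80569}{3165} - \frac{1}{43369122786}\right) = \left(-3\right) \left(- \frac{1164735617916133}{45754424539230}\right) = \frac{1164735617916133}{15251474846410} \approx 76.369$)
$L + d{\left(\frac{514}{-274} \right)} = \frac{1164735617916133}{15251474846410} + \left(96 + \frac{514}{-274}\right) = \frac{1164735617916133}{15251474846410} + \left(96 + 514 \left(- \frac{1}{274}\right)\right) = \frac{1164735617916133}{15251474846410} + \left(96 - \frac{257}{137}\right) = \frac{1164735617916133}{15251474846410} + \frac{12895}{137} = \frac{356236547798967171}{2089452053958170}$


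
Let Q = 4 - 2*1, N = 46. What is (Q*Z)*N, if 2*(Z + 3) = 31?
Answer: 1150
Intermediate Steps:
Z = 25/2 (Z = -3 + (½)*31 = -3 + 31/2 = 25/2 ≈ 12.500)
Q = 2 (Q = 4 - 2 = 2)
(Q*Z)*N = (2*(25/2))*46 = 25*46 = 1150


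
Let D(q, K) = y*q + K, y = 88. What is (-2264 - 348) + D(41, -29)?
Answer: 967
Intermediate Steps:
D(q, K) = K + 88*q (D(q, K) = 88*q + K = K + 88*q)
(-2264 - 348) + D(41, -29) = (-2264 - 348) + (-29 + 88*41) = -2612 + (-29 + 3608) = -2612 + 3579 = 967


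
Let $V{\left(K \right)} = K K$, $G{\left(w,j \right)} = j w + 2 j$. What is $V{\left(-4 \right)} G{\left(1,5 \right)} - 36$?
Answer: $204$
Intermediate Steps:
$G{\left(w,j \right)} = 2 j + j w$
$V{\left(K \right)} = K^{2}$
$V{\left(-4 \right)} G{\left(1,5 \right)} - 36 = \left(-4\right)^{2} \cdot 5 \left(2 + 1\right) - 36 = 16 \cdot 5 \cdot 3 - 36 = 16 \cdot 15 - 36 = 240 - 36 = 204$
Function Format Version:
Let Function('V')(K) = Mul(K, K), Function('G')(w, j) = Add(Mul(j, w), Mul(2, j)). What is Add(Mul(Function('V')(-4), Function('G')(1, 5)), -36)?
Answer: 204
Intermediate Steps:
Function('G')(w, j) = Add(Mul(2, j), Mul(j, w))
Function('V')(K) = Pow(K, 2)
Add(Mul(Function('V')(-4), Function('G')(1, 5)), -36) = Add(Mul(Pow(-4, 2), Mul(5, Add(2, 1))), -36) = Add(Mul(16, Mul(5, 3)), -36) = Add(Mul(16, 15), -36) = Add(240, -36) = 204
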